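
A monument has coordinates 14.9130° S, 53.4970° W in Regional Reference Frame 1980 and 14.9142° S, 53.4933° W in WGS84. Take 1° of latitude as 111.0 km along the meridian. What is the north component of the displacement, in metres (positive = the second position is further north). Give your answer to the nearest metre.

Δφ = -14.9142° − -14.9130° = -0.0012°; Δλ = -53.4933° − -53.4970° = +0.0037°.
ΔN = Δφ × 111000 = -133.2 m; ΔE = Δλ × 111000 × cos(-14.9130°) = +0.0037 × 111000 × 0.966318 = 396.9 m.

ΔN = -133 m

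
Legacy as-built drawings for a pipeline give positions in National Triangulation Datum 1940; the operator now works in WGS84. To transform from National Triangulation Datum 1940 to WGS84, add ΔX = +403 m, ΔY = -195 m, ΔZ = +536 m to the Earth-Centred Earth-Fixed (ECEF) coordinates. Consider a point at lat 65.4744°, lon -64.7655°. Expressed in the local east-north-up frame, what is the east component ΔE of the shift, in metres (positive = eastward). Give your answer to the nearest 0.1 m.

ΔE = 281.4 m

The local east axis at (φ, λ) is (−sin λ, cos λ, 0), so ΔE = −sin(-64.7655°)·403 + cos(-64.7655°)·(-195) = 281.41 m.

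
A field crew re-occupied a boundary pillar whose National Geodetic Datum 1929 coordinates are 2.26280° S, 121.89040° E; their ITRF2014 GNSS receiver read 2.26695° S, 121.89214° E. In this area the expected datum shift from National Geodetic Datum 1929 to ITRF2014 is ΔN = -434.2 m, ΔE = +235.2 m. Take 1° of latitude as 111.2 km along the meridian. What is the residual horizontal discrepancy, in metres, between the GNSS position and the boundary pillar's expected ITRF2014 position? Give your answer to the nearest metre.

50 m

Observed coordinate differences: Δφ = -0.00415°, Δλ = +0.00174°.
Converting to metres (1° lat = 111200 m, cos φ = 0.999220): observed ΔN = -461.5 m, observed ΔE = 193.3 m.
Subtracting the expected shift leaves a residual of -461.5 − (-434.2) = -27.3 m north and 193.3 − (235.2) = -41.9 m east.
Residual distance = √((-27.3)² + (-41.9)²) = 50.0 m.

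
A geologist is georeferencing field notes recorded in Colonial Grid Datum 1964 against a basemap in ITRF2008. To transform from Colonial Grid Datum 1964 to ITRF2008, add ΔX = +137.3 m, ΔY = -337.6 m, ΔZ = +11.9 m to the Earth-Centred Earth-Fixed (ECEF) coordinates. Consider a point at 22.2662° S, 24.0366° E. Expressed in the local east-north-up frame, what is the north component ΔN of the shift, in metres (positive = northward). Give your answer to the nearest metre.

At φ = -22.2662°, λ = 24.0366°: sin φ = -0.378910, cos φ = 0.925433, sin λ = 0.407320, cos λ = 0.913285.
ΔN = −sin φ cos λ·ΔX − sin φ sin λ·ΔY + cos φ·ΔZ = −(-0.378910)(0.913285)(137.3) − (-0.378910)(0.407320)(-337.6) + (0.925433)(11.9) = 6.42 m.

ΔN = 6 m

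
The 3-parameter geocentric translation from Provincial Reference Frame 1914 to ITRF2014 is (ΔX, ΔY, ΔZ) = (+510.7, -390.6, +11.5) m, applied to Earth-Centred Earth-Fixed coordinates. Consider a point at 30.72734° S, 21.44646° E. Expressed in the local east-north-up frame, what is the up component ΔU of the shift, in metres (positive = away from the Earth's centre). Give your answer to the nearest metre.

At φ = -30.72734°, λ = 21.44646°: sin φ = -0.510953, cos φ = 0.859609, sin λ = 0.365632, cos λ = 0.930760.
ΔU = cos φ cos λ·ΔX + cos φ sin λ·ΔY + sin φ·ΔZ = (0.859609)(0.930760)(510.7) + (0.859609)(0.365632)(-390.6) + (-0.510953)(11.5) = 279.96 m.

ΔU = 280 m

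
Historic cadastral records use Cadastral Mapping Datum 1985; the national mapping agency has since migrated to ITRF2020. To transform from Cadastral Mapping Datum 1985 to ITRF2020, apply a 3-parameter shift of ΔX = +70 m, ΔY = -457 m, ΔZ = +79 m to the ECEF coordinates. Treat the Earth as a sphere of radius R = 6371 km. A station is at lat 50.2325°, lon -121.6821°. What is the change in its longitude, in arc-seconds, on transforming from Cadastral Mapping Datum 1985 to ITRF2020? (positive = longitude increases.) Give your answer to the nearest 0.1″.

Δλ = 15.2″

sin φ = 0.768646, cos φ = 0.639674, sin λ = -0.850975, cos λ = -0.525206.
East component: ΔE = −sin λ·ΔX + cos λ·ΔY = −(-0.850975)(70) + (-0.525206)(-457) = 299.59 m.
1° of latitude spans πR/180 = 111195 m; at latitude φ, 1° of longitude spans that × cos φ = 71128.5 m, so Δλ = 299.59 / 71128.5 × 3600 = 15.163″.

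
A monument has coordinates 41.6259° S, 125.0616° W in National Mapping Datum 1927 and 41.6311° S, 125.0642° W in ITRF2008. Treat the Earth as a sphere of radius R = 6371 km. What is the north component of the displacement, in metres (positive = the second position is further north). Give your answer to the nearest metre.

ΔN = -578 m

Δφ = -41.6311° − -41.6259° = -0.0052°; Δλ = -125.0642° − -125.0616° = -0.0026°.
1° along a meridian = πR/180 = 111195 m.
ΔN = Δφ × 111195 = -578.2 m; ΔE = Δλ × 111195 × cos(-41.6259°) = -0.0026 × 111195 × 0.747498 = -216.1 m.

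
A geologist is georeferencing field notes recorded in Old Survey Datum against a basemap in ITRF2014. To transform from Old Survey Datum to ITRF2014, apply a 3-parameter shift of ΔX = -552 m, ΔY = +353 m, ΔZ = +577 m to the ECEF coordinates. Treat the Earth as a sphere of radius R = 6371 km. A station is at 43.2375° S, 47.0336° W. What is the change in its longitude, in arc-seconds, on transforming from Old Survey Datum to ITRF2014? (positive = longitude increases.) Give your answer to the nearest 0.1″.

Δλ = -7.3″

sin φ = -0.685024, cos φ = 0.728520, sin λ = -0.731754, cos λ = 0.681569.
East component: ΔE = −sin λ·ΔX + cos λ·ΔY = −(-0.731754)(-552) + (0.681569)(353) = -163.33 m.
1° of latitude spans πR/180 = 111195 m; at latitude φ, 1° of longitude spans that × cos φ = 81007.8 m, so Δλ = -163.33 / 81007.8 × 3600 = -7.259″.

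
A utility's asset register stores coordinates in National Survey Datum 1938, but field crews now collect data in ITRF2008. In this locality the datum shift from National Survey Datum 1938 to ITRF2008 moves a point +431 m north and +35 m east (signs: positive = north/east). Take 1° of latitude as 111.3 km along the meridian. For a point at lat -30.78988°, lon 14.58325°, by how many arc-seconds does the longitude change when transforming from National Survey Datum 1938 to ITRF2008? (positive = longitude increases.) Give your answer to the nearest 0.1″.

At latitude -30.78988°, cos φ = 0.859050.
1° of longitude at this latitude = 111.3 × cos φ = 95.61 km, so Δλ = 35.0 / 95612.3 = 0.0003661° = 1.318″.

Δλ = 1.3″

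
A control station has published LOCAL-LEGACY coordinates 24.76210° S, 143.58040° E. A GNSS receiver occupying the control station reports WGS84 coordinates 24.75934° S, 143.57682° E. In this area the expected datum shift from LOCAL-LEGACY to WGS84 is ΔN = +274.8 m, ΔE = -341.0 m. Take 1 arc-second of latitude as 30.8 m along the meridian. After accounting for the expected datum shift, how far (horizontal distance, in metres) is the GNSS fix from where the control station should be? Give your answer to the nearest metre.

37 m

Observed coordinate differences: Δφ = +0.00276°, Δλ = -0.00358°.
Converting to metres (1° lat = 110880 m, cos φ = 0.908055): observed ΔN = 306.0 m, observed ΔE = -360.5 m.
Subtracting the expected shift leaves a residual of 306.0 − (274.8) = 31.2 m north and -360.5 − (-341.0) = -19.5 m east.
Residual distance = √(31.2² + (-19.5)²) = 36.8 m.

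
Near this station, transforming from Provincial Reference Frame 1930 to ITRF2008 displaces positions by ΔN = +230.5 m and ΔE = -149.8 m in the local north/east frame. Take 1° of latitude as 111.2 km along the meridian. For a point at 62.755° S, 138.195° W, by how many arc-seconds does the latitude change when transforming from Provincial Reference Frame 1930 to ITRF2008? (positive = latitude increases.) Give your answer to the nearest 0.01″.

1° of latitude = 111.2 km, so Δφ = 230.5 / 111200 = 0.0020728° = 7.462″.

Δφ = 7.46″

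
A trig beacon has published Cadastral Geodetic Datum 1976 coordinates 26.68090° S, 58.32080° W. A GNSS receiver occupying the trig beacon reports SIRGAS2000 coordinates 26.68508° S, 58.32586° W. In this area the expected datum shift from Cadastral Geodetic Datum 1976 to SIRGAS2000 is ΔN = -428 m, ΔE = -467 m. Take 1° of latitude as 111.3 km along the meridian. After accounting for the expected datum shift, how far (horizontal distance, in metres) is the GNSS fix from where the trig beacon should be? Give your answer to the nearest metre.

52 m

Observed coordinate differences: Δφ = -0.00418°, Δλ = -0.00506°.
Converting to metres (1° lat = 111300 m, cos φ = 0.893521): observed ΔN = -465.2 m, observed ΔE = -503.2 m.
Subtracting the expected shift leaves a residual of -465.2 − (-428) = -37.2 m north and -503.2 − (-467) = -36.2 m east.
Residual distance = √((-37.2)² + (-36.2)²) = 51.9 m.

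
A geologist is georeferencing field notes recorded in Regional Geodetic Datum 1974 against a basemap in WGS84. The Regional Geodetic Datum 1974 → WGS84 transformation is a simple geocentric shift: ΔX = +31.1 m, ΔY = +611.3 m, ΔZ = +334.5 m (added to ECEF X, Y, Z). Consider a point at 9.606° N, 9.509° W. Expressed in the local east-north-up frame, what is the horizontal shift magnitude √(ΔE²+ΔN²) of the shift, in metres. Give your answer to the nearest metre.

The local east axis at (φ, λ) is (−sin λ, cos λ, 0), so ΔE = −sin(-9.509°)·31.1 + cos(-9.509°)·611.3 = 608.04 m.
The local north axis is (−sin φ cos λ, −sin φ sin λ, cos φ), giving ΔN = -5.118 + 16.852 + 329.810 = 341.54 m.
Horizontal magnitude = √(ΔE² + ΔN²) = √(608.04² + 341.54²) = 697.40 m.

697 m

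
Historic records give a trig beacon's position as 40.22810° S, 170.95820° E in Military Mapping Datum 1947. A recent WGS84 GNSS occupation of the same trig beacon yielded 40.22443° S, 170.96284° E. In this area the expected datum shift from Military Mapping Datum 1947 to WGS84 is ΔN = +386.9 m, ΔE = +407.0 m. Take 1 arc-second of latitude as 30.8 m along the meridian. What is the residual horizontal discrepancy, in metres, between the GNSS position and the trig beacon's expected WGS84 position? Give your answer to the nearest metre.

Observed coordinate differences: Δφ = +0.00367°, Δλ = +0.00464°.
Converting to metres (1° lat = 110880 m, cos φ = 0.763479): observed ΔN = 406.9 m, observed ΔE = 392.8 m.
Subtracting the expected shift leaves a residual of 406.9 − (386.9) = 20.0 m north and 392.8 − (407.0) = -14.2 m east.
Residual distance = √(20.0² + (-14.2)²) = 24.6 m.

25 m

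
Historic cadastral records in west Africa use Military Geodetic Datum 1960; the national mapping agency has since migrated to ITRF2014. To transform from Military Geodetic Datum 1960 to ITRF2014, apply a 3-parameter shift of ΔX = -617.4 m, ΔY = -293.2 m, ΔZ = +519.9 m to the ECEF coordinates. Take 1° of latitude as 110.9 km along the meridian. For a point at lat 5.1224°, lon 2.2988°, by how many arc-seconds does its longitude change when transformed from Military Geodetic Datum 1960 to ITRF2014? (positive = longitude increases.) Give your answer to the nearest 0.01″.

sin φ = 0.089284, cos φ = 0.996006, sin λ = 0.040111, cos λ = 0.999195.
East component: ΔE = −sin λ·ΔX + cos λ·ΔY = −(0.040111)(-617.4) + (0.999195)(-293.2) = -268.20 m.
1° of latitude spans 110900 m; at latitude φ, 1° of longitude spans that × cos φ = 110457.1 m, so Δλ = -268.20 / 110457.1 × 3600 = -8.741″.

Δλ = -8.74″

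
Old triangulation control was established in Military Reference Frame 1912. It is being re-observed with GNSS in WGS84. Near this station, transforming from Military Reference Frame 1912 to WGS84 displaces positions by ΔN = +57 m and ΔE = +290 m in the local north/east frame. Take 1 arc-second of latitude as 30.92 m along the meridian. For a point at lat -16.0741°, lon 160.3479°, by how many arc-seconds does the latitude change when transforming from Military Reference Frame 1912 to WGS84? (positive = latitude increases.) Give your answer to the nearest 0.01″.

1″ of latitude = 30.92 m, so Δφ = 57.0 / 30.92 = 1.843″.

Δφ = 1.84″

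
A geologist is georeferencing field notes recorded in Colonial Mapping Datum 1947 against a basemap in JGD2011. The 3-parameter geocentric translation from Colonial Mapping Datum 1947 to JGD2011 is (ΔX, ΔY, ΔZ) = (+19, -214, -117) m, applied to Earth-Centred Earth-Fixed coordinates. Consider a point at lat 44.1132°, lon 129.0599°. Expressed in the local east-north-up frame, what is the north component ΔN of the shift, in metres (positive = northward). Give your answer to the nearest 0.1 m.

The local north axis is (−sin φ cos λ, −sin φ sin λ, cos φ), giving ΔN = 8.334 + 115.666 − 84.002 = 40.00 m.

ΔN = 40.0 m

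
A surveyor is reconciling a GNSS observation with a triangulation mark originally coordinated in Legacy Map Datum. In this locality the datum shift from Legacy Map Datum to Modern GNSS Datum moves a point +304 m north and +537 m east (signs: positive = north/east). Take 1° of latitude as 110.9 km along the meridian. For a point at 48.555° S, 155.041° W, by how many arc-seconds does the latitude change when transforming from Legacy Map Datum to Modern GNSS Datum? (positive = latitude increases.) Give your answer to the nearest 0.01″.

Δφ = 9.87″

1° of latitude = 110.9 km, so Δφ = 304.0 / 110900 = 0.0027412° = 9.868″.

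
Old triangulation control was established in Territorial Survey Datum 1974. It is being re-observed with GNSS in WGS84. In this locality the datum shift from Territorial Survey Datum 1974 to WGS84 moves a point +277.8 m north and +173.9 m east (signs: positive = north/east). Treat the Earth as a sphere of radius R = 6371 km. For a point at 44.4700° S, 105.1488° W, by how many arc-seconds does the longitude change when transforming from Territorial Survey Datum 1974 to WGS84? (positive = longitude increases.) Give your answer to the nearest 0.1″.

Δλ = 7.9″

At latitude -44.4700°, cos φ = 0.713617.
One radian of longitude at latitude φ spans R cos φ, so Δλ = ΔE / (R cos φ) = 173.9 / (6371000 × 0.713617) = 3.8250e-05 rad = 7.890″.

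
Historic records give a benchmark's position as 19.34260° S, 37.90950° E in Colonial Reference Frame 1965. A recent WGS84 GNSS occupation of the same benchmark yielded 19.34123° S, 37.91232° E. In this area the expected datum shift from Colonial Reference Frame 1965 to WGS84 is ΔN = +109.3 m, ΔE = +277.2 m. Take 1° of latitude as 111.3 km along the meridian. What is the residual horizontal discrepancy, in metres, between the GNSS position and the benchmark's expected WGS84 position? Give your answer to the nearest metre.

47 m

Observed coordinate differences: Δφ = +0.00137°, Δλ = +0.00282°.
Converting to metres (1° lat = 111300 m, cos φ = 0.943555): observed ΔN = 152.5 m, observed ΔE = 296.1 m.
Subtracting the expected shift leaves a residual of 152.5 − (109.3) = 43.2 m north and 296.1 − (277.2) = 18.9 m east.
Residual distance = √(43.2² + 18.9²) = 47.2 m.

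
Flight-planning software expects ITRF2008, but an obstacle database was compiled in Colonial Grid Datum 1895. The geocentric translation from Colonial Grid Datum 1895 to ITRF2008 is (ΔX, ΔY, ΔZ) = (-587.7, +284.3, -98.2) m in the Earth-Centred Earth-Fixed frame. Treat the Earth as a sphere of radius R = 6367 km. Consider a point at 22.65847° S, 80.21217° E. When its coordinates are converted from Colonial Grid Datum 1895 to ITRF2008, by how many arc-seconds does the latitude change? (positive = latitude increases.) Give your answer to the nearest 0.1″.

sin φ = -0.385237, cos φ = 0.922818, sin λ = 0.985444, cos λ = 0.170000.
North component: ΔN = −sin φ cos λ·ΔX − sin φ sin λ·ΔY + cos φ·ΔZ = −(-0.385237)(0.170000)(-587.7) − (-0.385237)(0.985444)(284.3) + (0.922818)(-98.2) = -21.18 m.
1° of latitude spans πR/180 = 111125 m, so Δφ = -21.18 / 111125 × 3600 = -0.686″.

Δφ = -0.7″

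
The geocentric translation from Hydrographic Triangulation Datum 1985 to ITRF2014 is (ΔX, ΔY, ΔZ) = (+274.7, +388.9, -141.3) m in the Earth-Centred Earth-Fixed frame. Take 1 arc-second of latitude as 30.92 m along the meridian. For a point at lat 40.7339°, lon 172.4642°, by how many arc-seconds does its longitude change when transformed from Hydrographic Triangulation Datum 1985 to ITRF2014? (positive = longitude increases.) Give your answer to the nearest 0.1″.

Δλ = -18.0″

sin φ = 0.652547, cos φ = 0.757748, sin λ = 0.131146, cos λ = -0.991363.
East component: ΔE = −sin λ·ΔX + cos λ·ΔY = −(0.131146)(274.7) + (-0.991363)(388.9) = -421.57 m.
1° of latitude spans 3600 × 30.92 = 111312 m; at latitude φ, 1° of longitude spans that × cos φ = 84346.5 m, so Δλ = -421.57 / 84346.5 × 3600 = -17.993″.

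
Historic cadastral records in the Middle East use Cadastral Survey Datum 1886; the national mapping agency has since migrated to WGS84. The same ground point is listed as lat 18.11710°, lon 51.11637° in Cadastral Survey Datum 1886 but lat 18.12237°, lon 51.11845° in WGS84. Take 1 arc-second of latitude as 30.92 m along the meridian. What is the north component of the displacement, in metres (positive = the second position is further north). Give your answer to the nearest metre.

Δφ = 18.12237° − 18.11710° = +0.00527°; Δλ = 51.11845° − 51.11637° = +0.00208°.
1° of latitude = 3600 × 30.92 = 111312 m.
ΔN = Δφ × 111312 = 586.6 m; ΔE = Δλ × 111312 × cos(18.11710°) = +0.00208 × 111312 × 0.950423 = 220.1 m.

ΔN = 587 m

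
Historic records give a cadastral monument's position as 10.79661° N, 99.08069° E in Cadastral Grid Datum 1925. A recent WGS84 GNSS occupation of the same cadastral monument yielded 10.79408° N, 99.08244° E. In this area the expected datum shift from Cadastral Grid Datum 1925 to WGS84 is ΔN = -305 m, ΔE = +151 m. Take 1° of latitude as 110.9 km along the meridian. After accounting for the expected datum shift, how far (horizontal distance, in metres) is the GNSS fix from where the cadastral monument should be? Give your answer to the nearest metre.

47 m

Observed coordinate differences: Δφ = -0.00253°, Δλ = +0.00175°.
Converting to metres (1° lat = 110900 m, cos φ = 0.982298): observed ΔN = -280.6 m, observed ΔE = 190.6 m.
Subtracting the expected shift leaves a residual of -280.6 − (-305) = 24.4 m north and 190.6 − (151) = 39.6 m east.
Residual distance = √(24.4² + 39.6²) = 46.6 m.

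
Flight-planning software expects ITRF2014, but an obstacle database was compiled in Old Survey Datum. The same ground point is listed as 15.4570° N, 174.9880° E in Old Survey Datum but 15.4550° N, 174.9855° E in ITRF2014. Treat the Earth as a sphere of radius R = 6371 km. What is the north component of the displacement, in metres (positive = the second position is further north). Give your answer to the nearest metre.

Δφ = 15.4550° − 15.4570° = -0.0020°; Δλ = 174.9855° − 174.9880° = -0.0025°.
1° along a meridian = πR/180 = 111195 m.
ΔN = Δφ × 111195 = -222.4 m; ΔE = Δλ × 111195 × cos(15.4570°) = -0.0025 × 111195 × 0.963831 = -267.9 m.

ΔN = -222 m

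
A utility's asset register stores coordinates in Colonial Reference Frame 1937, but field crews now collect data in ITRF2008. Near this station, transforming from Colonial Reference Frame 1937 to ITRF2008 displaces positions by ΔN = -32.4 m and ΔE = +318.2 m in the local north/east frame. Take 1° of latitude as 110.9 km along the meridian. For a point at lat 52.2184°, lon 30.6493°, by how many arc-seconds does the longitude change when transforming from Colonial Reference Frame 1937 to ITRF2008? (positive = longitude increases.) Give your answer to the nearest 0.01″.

At latitude 52.2184°, cos φ = 0.612653.
1° of longitude at this latitude = 110.9 × cos φ = 67.94 km, so Δλ = 318.2 / 67943.2 = 0.0046833° = 16.860″.

Δλ = 16.86″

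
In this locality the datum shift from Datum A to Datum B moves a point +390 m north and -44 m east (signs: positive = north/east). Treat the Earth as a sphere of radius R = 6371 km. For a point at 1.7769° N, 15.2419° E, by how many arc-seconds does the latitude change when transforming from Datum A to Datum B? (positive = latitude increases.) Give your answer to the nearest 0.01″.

On a sphere of radius R, 1 rad of latitude = R, so Δφ = ΔN / R = 390.0 / 6371000 = 6.1215e-05 rad = 12.626″.

Δφ = 12.63″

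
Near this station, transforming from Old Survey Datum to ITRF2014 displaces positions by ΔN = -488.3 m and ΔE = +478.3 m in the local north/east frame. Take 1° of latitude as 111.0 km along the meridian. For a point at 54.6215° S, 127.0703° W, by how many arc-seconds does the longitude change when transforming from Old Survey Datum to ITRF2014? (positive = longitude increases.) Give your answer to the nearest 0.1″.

At latitude -54.6215°, cos φ = 0.578975.
1° of longitude at this latitude = 111.0 × cos φ = 64.27 km, so Δλ = 478.3 / 64266.3 = 0.0074425° = 26.793″.

Δλ = 26.8″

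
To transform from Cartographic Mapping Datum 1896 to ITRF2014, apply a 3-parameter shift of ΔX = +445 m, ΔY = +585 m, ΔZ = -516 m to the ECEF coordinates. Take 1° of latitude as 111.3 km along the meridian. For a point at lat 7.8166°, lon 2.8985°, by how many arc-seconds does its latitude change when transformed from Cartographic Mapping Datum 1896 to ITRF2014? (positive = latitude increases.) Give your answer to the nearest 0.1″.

sin φ = 0.136003, cos φ = 0.990708, sin λ = 0.050567, cos λ = 0.998721.
North component: ΔN = −sin φ cos λ·ΔX − sin φ sin λ·ΔY + cos φ·ΔZ = −(0.136003)(0.998721)(445) − (0.136003)(0.050567)(585) + (0.990708)(-516) = -575.67 m.
1° of latitude spans 111300 m, so Δφ = -575.67 / 111300 × 3600 = -18.620″.

Δφ = -18.6″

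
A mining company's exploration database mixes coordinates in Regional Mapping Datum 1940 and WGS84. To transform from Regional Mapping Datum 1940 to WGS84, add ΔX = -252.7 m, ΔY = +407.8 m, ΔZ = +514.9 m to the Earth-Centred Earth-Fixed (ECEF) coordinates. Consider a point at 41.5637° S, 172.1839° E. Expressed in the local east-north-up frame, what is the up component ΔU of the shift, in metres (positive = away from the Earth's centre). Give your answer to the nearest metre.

At φ = -41.5637°, λ = 172.1839°: sin φ = -0.663452, cos φ = 0.748219, sin λ = 0.135994, cos λ = -0.990710.
ΔU = cos φ cos λ·ΔX + cos φ sin λ·ΔY + sin φ·ΔZ = (0.748219)(-0.990710)(-252.7) + (0.748219)(0.135994)(407.8) + (-0.663452)(514.9) = -112.80 m.

ΔU = -113 m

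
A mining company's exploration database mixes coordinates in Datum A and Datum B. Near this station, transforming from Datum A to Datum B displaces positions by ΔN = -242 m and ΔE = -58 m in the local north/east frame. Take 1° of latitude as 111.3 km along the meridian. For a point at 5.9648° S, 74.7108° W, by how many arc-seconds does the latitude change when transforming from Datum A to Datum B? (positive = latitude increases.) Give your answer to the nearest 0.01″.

Δφ = -7.83″

1° of latitude = 111.3 km, so Δφ = -242.0 / 111300 = -0.0021743° = -7.827″.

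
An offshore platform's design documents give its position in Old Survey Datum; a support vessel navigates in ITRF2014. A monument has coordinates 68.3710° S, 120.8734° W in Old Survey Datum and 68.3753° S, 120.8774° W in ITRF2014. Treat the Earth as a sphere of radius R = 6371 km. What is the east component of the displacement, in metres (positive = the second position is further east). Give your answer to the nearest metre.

Δφ = -68.3753° − -68.3710° = -0.0043°; Δλ = -120.8774° − -120.8734° = -0.0040°.
1° along a meridian = πR/180 = 111195 m.
ΔN = Δφ × 111195 = -478.1 m; ΔE = Δλ × 111195 × cos(-68.3710°) = -0.0040 × 111195 × 0.368595 = -163.9 m.

ΔE = -164 m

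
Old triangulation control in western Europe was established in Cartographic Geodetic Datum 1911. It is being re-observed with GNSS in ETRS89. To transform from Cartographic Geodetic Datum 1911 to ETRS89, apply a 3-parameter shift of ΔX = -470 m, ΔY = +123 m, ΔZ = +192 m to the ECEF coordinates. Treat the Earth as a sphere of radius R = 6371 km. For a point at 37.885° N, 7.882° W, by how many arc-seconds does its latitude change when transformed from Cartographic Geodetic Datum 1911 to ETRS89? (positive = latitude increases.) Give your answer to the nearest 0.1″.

sin φ = 0.614079, cos φ = 0.789245, sin λ = -0.137133, cos λ = 0.990553.
North component: ΔN = −sin φ cos λ·ΔX − sin φ sin λ·ΔY + cos φ·ΔZ = −(0.614079)(0.990553)(-470) − (0.614079)(-0.137133)(123) + (0.789245)(192) = 447.78 m.
1° of latitude spans πR/180 = 111195 m, so Δφ = 447.78 / 111195 × 3600 = 14.497″.

Δφ = 14.5″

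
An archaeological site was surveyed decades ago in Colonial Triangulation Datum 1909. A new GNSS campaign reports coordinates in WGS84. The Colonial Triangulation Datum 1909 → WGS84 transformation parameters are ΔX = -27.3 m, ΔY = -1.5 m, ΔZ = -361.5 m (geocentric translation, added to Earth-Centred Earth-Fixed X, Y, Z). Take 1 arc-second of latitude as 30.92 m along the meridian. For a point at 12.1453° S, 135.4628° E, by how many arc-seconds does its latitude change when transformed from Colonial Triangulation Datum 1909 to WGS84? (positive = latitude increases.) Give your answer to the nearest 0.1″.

sin φ = -0.210392, cos φ = 0.977617, sin λ = 0.701372, cos λ = -0.712795.
North component: ΔN = −sin φ cos λ·ΔX − sin φ sin λ·ΔY + cos φ·ΔZ = −(-0.210392)(-0.712795)(-27.3) − (-0.210392)(0.701372)(-1.5) + (0.977617)(-361.5) = -349.54 m.
1° of latitude spans 3600 × 30.92 = 111312 m, so Δφ = -349.54 / 111312 × 3600 = -11.305″.

Δφ = -11.3″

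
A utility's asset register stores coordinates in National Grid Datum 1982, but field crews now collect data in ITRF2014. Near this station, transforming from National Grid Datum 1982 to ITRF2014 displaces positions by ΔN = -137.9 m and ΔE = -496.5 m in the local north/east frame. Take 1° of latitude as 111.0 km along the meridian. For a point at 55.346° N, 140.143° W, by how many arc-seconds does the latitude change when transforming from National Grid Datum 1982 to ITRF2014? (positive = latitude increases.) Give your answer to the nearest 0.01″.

Δφ = -4.47″

1° of latitude = 111.0 km, so Δφ = -137.9 / 111000 = -0.0012423° = -4.472″.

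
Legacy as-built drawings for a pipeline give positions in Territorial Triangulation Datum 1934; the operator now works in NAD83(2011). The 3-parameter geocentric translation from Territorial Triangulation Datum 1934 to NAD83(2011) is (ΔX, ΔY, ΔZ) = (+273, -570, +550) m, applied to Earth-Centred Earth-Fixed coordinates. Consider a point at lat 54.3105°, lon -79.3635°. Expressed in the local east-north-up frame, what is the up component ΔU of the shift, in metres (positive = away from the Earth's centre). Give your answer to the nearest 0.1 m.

The local up (radial) axis is (cos φ cos λ, cos φ sin λ, sin φ), giving ΔU = 29.397 + 326.820 + 446.705 = 802.92 m.

ΔU = 802.9 m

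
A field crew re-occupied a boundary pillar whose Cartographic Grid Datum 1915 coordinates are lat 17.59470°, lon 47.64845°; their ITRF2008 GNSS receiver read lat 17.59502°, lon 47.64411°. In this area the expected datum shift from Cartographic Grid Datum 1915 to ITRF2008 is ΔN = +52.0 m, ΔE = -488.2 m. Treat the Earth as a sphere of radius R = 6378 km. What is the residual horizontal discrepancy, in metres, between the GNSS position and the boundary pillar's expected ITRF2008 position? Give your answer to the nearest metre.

32 m

Observed coordinate differences: Δφ = +0.00032°, Δλ = -0.00434°.
Converting to metres (1° lat = 111317 m, cos φ = 0.953219): observed ΔN = 35.6 m, observed ΔE = -460.5 m.
Subtracting the expected shift leaves a residual of 35.6 − (52.0) = -16.4 m north and -460.5 − (-488.2) = 27.7 m east.
Residual distance = √((-16.4)² + 27.7²) = 32.2 m.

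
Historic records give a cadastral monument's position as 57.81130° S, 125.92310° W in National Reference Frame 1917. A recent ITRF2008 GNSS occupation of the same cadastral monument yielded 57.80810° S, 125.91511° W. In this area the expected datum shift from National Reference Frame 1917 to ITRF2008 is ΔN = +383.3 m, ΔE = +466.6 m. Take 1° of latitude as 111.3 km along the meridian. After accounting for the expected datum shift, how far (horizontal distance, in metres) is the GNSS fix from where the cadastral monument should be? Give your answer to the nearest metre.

28 m

Observed coordinate differences: Δφ = +0.00320°, Δλ = +0.00799°.
Converting to metres (1° lat = 111300 m, cos φ = 0.532709): observed ΔN = 356.2 m, observed ΔE = 473.7 m.
Subtracting the expected shift leaves a residual of 356.2 − (383.3) = -27.1 m north and 473.7 − (466.6) = 7.1 m east.
Residual distance = √((-27.1)² + 7.1²) = 28.1 m.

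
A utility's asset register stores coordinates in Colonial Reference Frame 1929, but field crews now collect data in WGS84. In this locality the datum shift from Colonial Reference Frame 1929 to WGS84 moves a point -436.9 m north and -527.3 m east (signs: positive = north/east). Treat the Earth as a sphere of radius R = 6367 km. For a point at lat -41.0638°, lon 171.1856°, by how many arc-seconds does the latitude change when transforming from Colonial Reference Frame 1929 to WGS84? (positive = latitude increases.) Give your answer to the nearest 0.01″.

Δφ = -14.15″

On a sphere of radius R, 1 rad of latitude = R, so Δφ = ΔN / R = -436.9 / 6367000 = -6.8619e-05 rad = -14.154″.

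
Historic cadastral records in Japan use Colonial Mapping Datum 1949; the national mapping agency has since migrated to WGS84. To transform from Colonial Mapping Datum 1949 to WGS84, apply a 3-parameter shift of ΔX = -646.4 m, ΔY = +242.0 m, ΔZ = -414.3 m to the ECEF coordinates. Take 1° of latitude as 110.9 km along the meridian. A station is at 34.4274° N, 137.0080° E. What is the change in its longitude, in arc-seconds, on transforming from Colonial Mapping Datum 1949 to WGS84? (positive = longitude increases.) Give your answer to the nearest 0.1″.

sin φ = 0.565362, cos φ = 0.824843, sin λ = 0.681896, cos λ = -0.731449.
East component: ΔE = −sin λ·ΔX + cos λ·ΔY = −(0.681896)(-646.4) + (-0.731449)(242.0) = 263.77 m.
1° of latitude spans 110900 m; at latitude φ, 1° of longitude spans that × cos φ = 91475.1 m, so Δλ = 263.77 / 91475.1 × 3600 = 10.381″.

Δλ = 10.4″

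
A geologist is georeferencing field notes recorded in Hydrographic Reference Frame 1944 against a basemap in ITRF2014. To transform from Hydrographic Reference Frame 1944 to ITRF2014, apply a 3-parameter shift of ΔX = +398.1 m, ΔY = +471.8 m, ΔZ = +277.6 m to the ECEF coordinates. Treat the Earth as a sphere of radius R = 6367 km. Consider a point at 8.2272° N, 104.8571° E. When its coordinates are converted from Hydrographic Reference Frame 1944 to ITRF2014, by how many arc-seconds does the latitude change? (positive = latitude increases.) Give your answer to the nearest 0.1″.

Δφ = 7.3″

sin φ = 0.143099, cos φ = 0.989708, sin λ = 0.966568, cos λ = -0.256409.
North component: ΔN = −sin φ cos λ·ΔX − sin φ sin λ·ΔY + cos φ·ΔZ = −(0.143099)(-0.256409)(398.1) − (0.143099)(0.966568)(471.8) + (0.989708)(277.6) = 224.09 m.
1° of latitude spans πR/180 = 111125 m, so Δφ = 224.09 / 111125 × 3600 = 7.260″.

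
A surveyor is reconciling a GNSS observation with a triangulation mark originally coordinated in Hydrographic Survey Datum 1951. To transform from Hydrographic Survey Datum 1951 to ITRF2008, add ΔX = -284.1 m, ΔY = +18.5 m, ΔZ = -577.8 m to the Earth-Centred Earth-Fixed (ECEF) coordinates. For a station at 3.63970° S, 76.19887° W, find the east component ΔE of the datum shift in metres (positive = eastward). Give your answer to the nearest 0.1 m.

At φ = -3.63970°, λ = -76.19887°: sin φ = -0.063482, cos φ = 0.997983, sin λ = -0.971130, cos λ = 0.238553.
ΔE = −sin λ·ΔX + cos λ·ΔY = −(-0.971130)·(-284.1) + (0.238553)·(18.5) = -271.48 m.

ΔE = -271.5 m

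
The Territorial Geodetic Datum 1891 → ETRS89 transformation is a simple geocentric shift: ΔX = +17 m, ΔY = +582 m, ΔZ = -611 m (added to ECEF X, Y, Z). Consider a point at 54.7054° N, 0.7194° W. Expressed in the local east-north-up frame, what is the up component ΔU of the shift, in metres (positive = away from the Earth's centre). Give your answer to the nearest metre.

The local up (radial) axis is (cos φ cos λ, cos φ sin λ, sin φ), giving ΔU = 9.821 − 4.222 − 498.693 = -493.09 m.

ΔU = -493 m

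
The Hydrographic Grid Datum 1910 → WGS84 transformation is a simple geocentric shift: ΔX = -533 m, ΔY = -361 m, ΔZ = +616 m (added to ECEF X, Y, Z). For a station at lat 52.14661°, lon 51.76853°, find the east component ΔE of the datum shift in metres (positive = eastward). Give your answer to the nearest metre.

The local east axis at (φ, λ) is (−sin λ, cos λ, 0), so ΔE = −sin(51.76853°)·(-533) + cos(51.76853°)·(-361) = 195.28 m.

ΔE = 195 m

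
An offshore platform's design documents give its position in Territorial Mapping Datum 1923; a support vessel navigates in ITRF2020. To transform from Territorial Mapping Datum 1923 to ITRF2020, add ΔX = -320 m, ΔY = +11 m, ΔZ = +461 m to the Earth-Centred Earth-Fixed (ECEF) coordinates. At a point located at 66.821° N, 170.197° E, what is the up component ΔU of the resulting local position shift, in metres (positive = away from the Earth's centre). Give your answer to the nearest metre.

ΔU = 549 m

The local up (radial) axis is (cos φ cos λ, cos φ sin λ, sin φ), giving ΔU = 124.115 + 0.737 + 423.788 = 548.64 m.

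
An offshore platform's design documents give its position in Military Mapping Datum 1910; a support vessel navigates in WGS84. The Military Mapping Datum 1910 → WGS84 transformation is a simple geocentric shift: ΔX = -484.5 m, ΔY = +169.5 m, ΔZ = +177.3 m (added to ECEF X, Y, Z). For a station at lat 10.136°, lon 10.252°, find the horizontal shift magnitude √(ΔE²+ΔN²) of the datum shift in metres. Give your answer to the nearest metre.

At φ = 10.136°, λ = 10.252°: sin φ = 0.175985, cos φ = 0.984393, sin λ = 0.177978, cos λ = 0.984034.
ΔE = −sin λ·ΔX + cos λ·ΔY = −(0.177978)·(-484.5) + (0.984034)·(169.5) = 253.02 m.
ΔN = −sin φ cos λ·ΔX − sin φ sin λ·ΔY + cos φ·ΔZ = −(0.175985)(0.984034)(-484.5) − (0.175985)(0.177978)(169.5) + (0.984393)(177.3) = 253.13 m.
Horizontal magnitude = √(ΔE² + ΔN²) = √(253.02² + 253.13²) = 357.90 m.

358 m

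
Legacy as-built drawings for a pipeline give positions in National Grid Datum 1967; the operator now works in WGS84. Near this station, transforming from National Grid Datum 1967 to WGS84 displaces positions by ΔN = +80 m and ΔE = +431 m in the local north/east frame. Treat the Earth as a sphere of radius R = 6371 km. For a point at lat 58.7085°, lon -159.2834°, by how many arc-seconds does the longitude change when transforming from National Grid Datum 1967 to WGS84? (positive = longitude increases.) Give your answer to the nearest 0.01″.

Δλ = 26.87″

At latitude 58.7085°, cos φ = 0.519392.
One radian of longitude at latitude φ spans R cos φ, so Δλ = ΔE / (R cos φ) = 431.0 / (6371000 × 0.519392) = 1.3025e-04 rad = 26.866″.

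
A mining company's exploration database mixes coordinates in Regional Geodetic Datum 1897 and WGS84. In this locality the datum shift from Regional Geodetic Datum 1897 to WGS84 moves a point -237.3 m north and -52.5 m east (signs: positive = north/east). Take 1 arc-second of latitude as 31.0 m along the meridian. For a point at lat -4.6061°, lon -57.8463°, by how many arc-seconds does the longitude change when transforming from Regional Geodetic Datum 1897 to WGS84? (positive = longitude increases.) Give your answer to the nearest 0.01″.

Δλ = -1.70″

At latitude -4.6061°, cos φ = 0.996770.
1″ of longitude at this latitude = 31.00 × cos φ = 30.8999 m, so Δλ = -52.5 / 30.8999 = -1.699″.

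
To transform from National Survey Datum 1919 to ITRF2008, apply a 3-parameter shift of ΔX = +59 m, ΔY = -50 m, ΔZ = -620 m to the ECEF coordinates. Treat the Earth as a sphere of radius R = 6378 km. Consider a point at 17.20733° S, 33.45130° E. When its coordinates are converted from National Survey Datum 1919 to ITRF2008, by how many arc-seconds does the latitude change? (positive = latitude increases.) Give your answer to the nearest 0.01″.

Δφ = -18.95″

sin φ = -0.295830, cos φ = 0.955241, sin λ = 0.551228, cos λ = 0.834355.
North component: ΔN = −sin φ cos λ·ΔX − sin φ sin λ·ΔY + cos φ·ΔZ = −(-0.295830)(0.834355)(59) − (-0.295830)(0.551228)(-50) + (0.955241)(-620) = -585.84 m.
1° of latitude spans πR/180 = 111317 m, so Δφ = -585.84 / 111317 × 3600 = -18.946″.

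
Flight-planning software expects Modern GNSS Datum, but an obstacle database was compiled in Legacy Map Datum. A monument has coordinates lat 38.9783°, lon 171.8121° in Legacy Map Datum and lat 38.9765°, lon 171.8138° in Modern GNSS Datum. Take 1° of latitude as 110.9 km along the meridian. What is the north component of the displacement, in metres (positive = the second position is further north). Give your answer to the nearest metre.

ΔN = -200 m

Δφ = 38.9765° − 38.9783° = -0.0018°; Δλ = 171.8138° − 171.8121° = +0.0017°.
ΔN = Δφ × 110900 = -199.6 m; ΔE = Δλ × 110900 × cos(38.9783°) = +0.0017 × 110900 × 0.777384 = 146.6 m.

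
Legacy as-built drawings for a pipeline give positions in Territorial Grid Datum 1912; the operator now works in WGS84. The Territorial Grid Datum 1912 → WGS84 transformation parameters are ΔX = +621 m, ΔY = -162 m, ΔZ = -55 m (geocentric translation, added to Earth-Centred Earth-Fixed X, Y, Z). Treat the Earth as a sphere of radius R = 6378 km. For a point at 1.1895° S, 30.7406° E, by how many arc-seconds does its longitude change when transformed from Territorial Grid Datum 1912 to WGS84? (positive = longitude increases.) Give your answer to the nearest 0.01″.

Δλ = -14.77″

sin φ = -0.020759, cos φ = 0.999785, sin λ = 0.511152, cos λ = 0.859490.
East component: ΔE = −sin λ·ΔX + cos λ·ΔY = −(0.511152)(621) + (0.859490)(-162) = -456.66 m.
1° of latitude spans πR/180 = 111317 m; at latitude φ, 1° of longitude spans that × cos φ = 111293.1 m, so Δλ = -456.66 / 111293.1 × 3600 = -14.772″.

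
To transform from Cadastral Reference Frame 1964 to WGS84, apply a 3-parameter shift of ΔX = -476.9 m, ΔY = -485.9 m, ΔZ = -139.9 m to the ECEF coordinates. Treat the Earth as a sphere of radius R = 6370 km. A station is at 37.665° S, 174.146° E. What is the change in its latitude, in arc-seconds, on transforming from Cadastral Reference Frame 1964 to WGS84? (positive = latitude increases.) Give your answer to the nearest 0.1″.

sin φ = -0.611044, cos φ = 0.791597, sin λ = 0.101994, cos λ = -0.994785.
North component: ΔN = −sin φ cos λ·ΔX − sin φ sin λ·ΔY + cos φ·ΔZ = −(-0.611044)(-0.994785)(-476.9) − (-0.611044)(0.101994)(-485.9) + (0.791597)(-139.9) = 148.86 m.
1° of latitude spans πR/180 = 111177 m, so Δφ = 148.86 / 111177 × 3600 = 4.820″.

Δφ = 4.8″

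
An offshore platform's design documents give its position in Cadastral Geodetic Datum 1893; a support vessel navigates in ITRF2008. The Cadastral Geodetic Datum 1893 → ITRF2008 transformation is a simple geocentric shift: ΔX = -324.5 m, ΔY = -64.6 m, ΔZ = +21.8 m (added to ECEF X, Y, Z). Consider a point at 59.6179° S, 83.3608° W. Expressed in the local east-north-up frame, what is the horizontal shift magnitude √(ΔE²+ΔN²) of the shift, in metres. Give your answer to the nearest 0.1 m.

331.5 m

At φ = -59.6179°, λ = -83.3608°: sin φ = -0.862672, cos φ = 0.505764, sin λ = -0.993294, cos λ = 0.115617.
ΔE = −sin λ·ΔX + cos λ·ΔY = −(-0.993294)·(-324.5) + (0.115617)·(-64.6) = -329.79 m.
ΔN = −sin φ cos λ·ΔX − sin φ sin λ·ΔY + cos φ·ΔZ = −(-0.862672)(0.115617)(-324.5) − (-0.862672)(-0.993294)(-64.6) + (0.505764)(21.8) = 34.02 m.
Horizontal magnitude = √(ΔE² + ΔN²) = √((-329.79)² + 34.02²) = 331.54 m.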